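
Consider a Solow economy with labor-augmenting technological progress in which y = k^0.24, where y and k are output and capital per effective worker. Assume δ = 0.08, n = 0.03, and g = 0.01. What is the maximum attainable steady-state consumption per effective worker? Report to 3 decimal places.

The effective depreciation rate is n + g + δ = 0.03 + 0.01 + 0.08 = 0.12.
Golden rule sets MPK = n+g+δ: 0.24·k^(0.24−1) = 0.12, so k_gold = (0.24/0.12)^(1/0.76) ≈ 2.4894.
y_gold = 2.4894^0.24 ≈ 1.2447.
c_gold = y_gold − (n+g+δ)·k_gold = 1.2447 − 0.12·2.4894 ≈ 0.9460.

c_gold ≈ 0.946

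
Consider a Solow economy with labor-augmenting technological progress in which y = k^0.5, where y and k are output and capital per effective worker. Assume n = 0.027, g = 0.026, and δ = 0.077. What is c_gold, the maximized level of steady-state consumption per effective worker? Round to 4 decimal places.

c_gold ≈ 1.9231

n + g + δ = 0.027 + 0.026 + 0.077 = 0.13.
Golden rule sets MPK = n+g+δ: 0.5·k^(0.5−1) = 0.13, so k_gold = (0.5/0.13)^(1/0.5) ≈ 14.7929.
y_gold = 14.7929^0.5 ≈ 3.8462.
c_gold = y_gold − (n+g+δ)·k_gold = 3.8462 − 0.13·14.7929 ≈ 1.9231.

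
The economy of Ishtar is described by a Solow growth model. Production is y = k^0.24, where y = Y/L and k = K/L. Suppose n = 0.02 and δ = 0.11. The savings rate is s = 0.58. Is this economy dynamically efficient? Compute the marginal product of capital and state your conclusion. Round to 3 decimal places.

dynamically inefficient; MPK ≈ 0.054

n + δ = 0.02 + 0.11 = 0.13.
Steady-state k*: s·k^0.24 = 0.13·k gives k* = (0.58/0.13)^(1/0.76) ≈ 7.1546.
MPK = 0.24·7.1546^(-0.76) ≈ 0.0538.
MPK < n+δ = 0.13, so the economy is dynamically inefficient (over-saving).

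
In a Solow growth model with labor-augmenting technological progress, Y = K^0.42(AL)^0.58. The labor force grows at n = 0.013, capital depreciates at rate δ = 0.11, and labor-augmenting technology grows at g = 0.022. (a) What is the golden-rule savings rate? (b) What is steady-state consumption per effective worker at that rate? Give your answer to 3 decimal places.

Capital per effective worker breaks even when investment replaces (n + g + δ)·k; here n + g + δ = 0.145.
For Cobb-Douglas, s_gold equals capital's share: s_gold = 0.42.
At the golden rule the marginal product of capital equals n+g+δ: 0.42·k^(0.42−1) = 0.145. Solving, k_gold = (0.42/0.145)^(1/0.58) ≈ 6.2567.
y_gold = 6.2567^0.42 ≈ 2.1601; c_gold = (1−0.42)·y_gold ≈ 1.2528.

(a) s_gold = 0.420; (b) c_gold ≈ 1.253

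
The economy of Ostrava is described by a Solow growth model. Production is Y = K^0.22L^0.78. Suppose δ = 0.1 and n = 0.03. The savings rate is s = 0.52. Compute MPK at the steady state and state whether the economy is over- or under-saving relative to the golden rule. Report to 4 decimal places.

over-saving; MPK ≈ 0.0550

Break-even investment rate: n + δ = 0.03 + 0.1 = 0.13.
Steady-state k*: s·k^0.22 = 0.13·k gives k* = (0.52/0.13)^(1/0.78) ≈ 5.9139.
MPK = 0.22·5.9139^(-0.78) ≈ 0.0550.
MPK < n+δ = 0.13, so the economy is dynamically inefficient (over-saving).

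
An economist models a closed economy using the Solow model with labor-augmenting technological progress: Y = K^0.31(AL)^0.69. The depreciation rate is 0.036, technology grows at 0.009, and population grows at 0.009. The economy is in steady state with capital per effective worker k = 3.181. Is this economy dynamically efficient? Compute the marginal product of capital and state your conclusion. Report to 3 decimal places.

The effective depreciation rate is n + g + δ = 0.009 + 0.009 + 0.036 = 0.054.
MPK = 0.31·k^(0.31−1) = 0.31·3.181^(-0.69) ≈ 0.1395.
MPK > 0.054, so the economy is dynamically efficient (under-saving).

dynamically efficient; MPK ≈ 0.140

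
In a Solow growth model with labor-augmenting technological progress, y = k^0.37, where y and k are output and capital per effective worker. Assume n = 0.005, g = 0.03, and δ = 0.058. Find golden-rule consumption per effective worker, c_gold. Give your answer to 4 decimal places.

c_gold ≈ 1.4176

The effective depreciation rate is n + g + δ = 0.005 + 0.03 + 0.058 = 0.093.
Setting f'(k) = n+g+δ gives 0.37·k^(0.37−1) = 0.093, hence k_gold = (0.37/0.093)^(1/0.63) ≈ 8.9523.
y_gold = 8.9523^0.37 ≈ 2.2502.
c_gold = y_gold − (n+g+δ)·k_gold = 2.2502 − 0.093·8.9523 ≈ 1.4176.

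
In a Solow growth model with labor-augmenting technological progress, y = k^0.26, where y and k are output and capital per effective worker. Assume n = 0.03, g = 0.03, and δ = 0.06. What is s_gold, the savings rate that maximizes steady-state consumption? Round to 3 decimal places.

n + g + δ = 0.03 + 0.03 + 0.06 = 0.12.
At the golden rule MPK = n+g+δ, and in any Cobb-Douglas steady state s = (n+g+δ)·k/y = MPK·k/y = capital's share 0.26.

s_gold = 0.260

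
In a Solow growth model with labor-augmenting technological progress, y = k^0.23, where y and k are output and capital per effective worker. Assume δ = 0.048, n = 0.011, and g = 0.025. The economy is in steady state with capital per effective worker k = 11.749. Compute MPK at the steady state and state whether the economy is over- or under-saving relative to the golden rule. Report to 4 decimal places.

n + g + δ = 0.011 + 0.025 + 0.048 = 0.084.
MPK = 0.23·k^(0.23−1) = 0.23·11.749^(-0.77) ≈ 0.0345.
MPK < 0.084, so the economy is dynamically inefficient (over-saving).

over-saving; MPK ≈ 0.0345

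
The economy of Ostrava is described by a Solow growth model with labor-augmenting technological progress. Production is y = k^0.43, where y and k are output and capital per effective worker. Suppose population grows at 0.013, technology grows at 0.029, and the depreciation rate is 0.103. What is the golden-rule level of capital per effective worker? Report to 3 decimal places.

The effective depreciation rate is n + g + δ = 0.013 + 0.029 + 0.103 = 0.145.
At the golden rule the marginal product of capital equals n+g+δ: 0.43·k^(0.43−1) = 0.145. Solving, k_gold = (0.43/0.145)^(1/0.57) ≈ 6.7336.

k_gold ≈ 6.734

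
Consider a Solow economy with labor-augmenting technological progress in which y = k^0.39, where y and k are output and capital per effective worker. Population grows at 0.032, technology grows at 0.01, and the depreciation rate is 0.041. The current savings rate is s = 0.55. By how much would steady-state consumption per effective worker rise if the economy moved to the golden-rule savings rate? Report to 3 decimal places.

Break-even investment rate: n + g + δ = 0.032 + 0.01 + 0.041 = 0.083.
Current steady state (s = 0.55): k* = (0.55/0.083)^(1/0.61) ≈ 22.2008, y* = 22.2008^0.39 ≈ 3.3503, c* = (1−0.55)·3.3503 ≈ 1.5076.
Golden rule sets MPK = n+g+δ: 0.39·k^(0.39−1) = 0.083, so k_gold = (0.39/0.083)^(1/0.61) ≈ 12.6362.
y_gold = 12.6362^0.39 ≈ 2.6892, c_gold = y_gold − 0.083·k_gold ≈ 1.6404.
Gain: Δc = 1.6404 − 1.5076 ≈ 0.1328.

Δc ≈ 0.133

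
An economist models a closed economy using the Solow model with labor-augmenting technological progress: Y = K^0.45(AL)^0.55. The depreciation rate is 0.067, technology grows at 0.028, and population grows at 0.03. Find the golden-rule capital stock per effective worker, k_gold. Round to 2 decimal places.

n + g + δ = 0.03 + 0.028 + 0.067 = 0.125.
At the golden rule the marginal product of capital equals n+g+δ: 0.45·k^(0.45−1) = 0.125. Solving, k_gold = (0.45/0.125)^(1/0.55) ≈ 10.2674.

k_gold ≈ 10.27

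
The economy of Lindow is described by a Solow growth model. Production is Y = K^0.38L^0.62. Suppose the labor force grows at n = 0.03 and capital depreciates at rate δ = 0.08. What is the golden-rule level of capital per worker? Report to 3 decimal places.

k_gold ≈ 7.385

n + δ = 0.03 + 0.08 = 0.11.
Golden rule sets MPK = n+δ: 0.38·k^(0.38−1) = 0.11, so k_gold = (0.38/0.11)^(1/0.62) ≈ 7.3854.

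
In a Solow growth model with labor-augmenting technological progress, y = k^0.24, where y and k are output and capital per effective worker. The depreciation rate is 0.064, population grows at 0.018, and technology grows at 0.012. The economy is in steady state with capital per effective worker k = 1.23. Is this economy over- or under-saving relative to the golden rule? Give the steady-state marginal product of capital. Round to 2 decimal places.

under-saving; MPK ≈ 0.21

The effective depreciation rate is n + g + δ = 0.018 + 0.012 + 0.064 = 0.094.
MPK = 0.24·k^(0.24−1) = 0.24·1.23^(-0.76) ≈ 0.2051.
MPK > 0.094, so the economy is dynamically efficient (under-saving).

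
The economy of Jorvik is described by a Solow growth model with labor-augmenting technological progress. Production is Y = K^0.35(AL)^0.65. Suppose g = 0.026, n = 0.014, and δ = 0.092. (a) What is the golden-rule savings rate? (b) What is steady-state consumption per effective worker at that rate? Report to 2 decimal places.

(a) s_gold = 0.35; (b) c_gold ≈ 1.10

n + g + δ = 0.014 + 0.026 + 0.092 = 0.132.
For Cobb-Douglas, s_gold equals capital's share: s_gold = 0.35.
Maximizing c = f(k) − (n+g+δ)·k gives f'(k) = n+g+δ, i.e. 0.35·k^(0.35−1) = 0.132, so k_gold = (0.35/0.132)^(1/0.65) ≈ 4.4826.
y_gold = 4.4826^0.35 ≈ 1.6906; c_gold = (1−0.35)·y_gold ≈ 1.0989.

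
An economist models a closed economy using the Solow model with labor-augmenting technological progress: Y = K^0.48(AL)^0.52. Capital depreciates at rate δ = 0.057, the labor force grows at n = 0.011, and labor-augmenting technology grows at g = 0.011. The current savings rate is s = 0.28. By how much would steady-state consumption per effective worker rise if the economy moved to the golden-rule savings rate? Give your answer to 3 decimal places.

Capital per effective worker breaks even when investment replaces (n + g + δ)·k; here n + g + δ = 0.079.
Current steady state (s = 0.28): k* = (0.28/0.079)^(1/0.52) ≈ 11.3970, y* = 11.3970^0.48 ≈ 3.2156, c* = (1−0.28)·3.2156 ≈ 2.3152.
Maximizing c = f(k) − (n+g+δ)·k gives f'(k) = n+g+δ, i.e. 0.48·k^(0.48−1) = 0.079, so k_gold = (0.48/0.079)^(1/0.52) ≈ 32.1329.
y_gold = 32.1329^0.48 ≈ 5.2885, c_gold = y_gold − 0.079·k_gold ≈ 2.7500.
Gain: Δc = 2.7500 − 2.3152 ≈ 0.4348.

Δc ≈ 0.435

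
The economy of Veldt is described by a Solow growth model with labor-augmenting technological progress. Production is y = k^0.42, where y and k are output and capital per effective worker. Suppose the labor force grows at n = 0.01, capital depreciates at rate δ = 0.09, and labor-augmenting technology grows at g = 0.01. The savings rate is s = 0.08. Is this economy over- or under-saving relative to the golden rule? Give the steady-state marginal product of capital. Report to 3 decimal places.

under-saving; MPK ≈ 0.578

n + g + δ = 0.01 + 0.01 + 0.09 = 0.11.
Steady-state k*: s·k^0.42 = 0.11·k gives k* = (0.08/0.11)^(1/0.58) ≈ 0.5775.
MPK = 0.42·0.5775^(-0.58) ≈ 0.5775.
MPK > n+g+δ = 0.11, so the economy is dynamically efficient (under-saving).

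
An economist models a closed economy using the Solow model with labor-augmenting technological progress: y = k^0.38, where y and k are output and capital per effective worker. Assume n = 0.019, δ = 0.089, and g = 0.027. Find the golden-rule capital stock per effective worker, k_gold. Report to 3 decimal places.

k_gold ≈ 5.308

n + g + δ = 0.019 + 0.027 + 0.089 = 0.135.
At the golden rule the marginal product of capital equals n+g+δ: 0.38·k^(0.38−1) = 0.135. Solving, k_gold = (0.38/0.135)^(1/0.62) ≈ 5.3079.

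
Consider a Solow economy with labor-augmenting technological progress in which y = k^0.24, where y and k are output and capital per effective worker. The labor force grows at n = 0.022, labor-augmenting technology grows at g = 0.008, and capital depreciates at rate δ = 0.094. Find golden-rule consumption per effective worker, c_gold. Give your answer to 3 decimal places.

n + g + δ = 0.022 + 0.008 + 0.094 = 0.124.
Maximizing c = f(k) − (n+g+δ)·k gives f'(k) = n+g+δ, i.e. 0.24·k^(0.24−1) = 0.124, so k_gold = (0.24/0.124)^(1/0.76) ≈ 2.3843.
y_gold = 2.3843^0.24 ≈ 1.2319.
c_gold = y_gold − (n+g+δ)·k_gold = 1.2319 − 0.124·2.3843 ≈ 0.9362.

c_gold ≈ 0.936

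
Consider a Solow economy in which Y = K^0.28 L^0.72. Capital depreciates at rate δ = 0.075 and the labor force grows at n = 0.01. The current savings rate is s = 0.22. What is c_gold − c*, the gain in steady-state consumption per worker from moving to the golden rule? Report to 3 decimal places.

Δc ≈ 0.016

The effective depreciation rate is n + δ = 0.01 + 0.075 = 0.085.
Current steady state (s = 0.22): k* = (0.22/0.085)^(1/0.72) ≈ 3.7464, y* = 3.7464^0.28 ≈ 1.4475, c* = (1−0.22)·1.4475 ≈ 1.1290.
Setting f'(k) = n+δ gives 0.28·k^(0.28−1) = 0.085, hence k_gold = (0.28/0.085)^(1/0.72) ≈ 5.2370.
y_gold = 5.2370^0.28 ≈ 1.5898, c_gold = y_gold − 0.085·k_gold ≈ 1.1447.
Gain: Δc = 1.1447 − 1.1290 ≈ 0.0156.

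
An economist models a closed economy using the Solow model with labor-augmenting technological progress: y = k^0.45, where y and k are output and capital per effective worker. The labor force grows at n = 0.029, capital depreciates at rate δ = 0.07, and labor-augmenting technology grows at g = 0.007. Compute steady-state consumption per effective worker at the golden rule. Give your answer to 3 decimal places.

c_gold ≈ 1.795

n + g + δ = 0.029 + 0.007 + 0.07 = 0.106.
At the golden rule the marginal product of capital equals n+g+δ: 0.45·k^(0.45−1) = 0.106. Solving, k_gold = (0.45/0.106)^(1/0.55) ≈ 13.8563.
y_gold = 13.8563^0.45 ≈ 3.2639.
c_gold = y_gold − (n+g+δ)·k_gold = 3.2639 − 0.106·13.8563 ≈ 1.7952.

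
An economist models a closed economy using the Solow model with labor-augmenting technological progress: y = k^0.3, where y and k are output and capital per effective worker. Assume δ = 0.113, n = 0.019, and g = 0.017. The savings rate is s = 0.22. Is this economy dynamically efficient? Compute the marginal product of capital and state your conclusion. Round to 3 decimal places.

Capital per effective worker breaks even when investment replaces (n + g + δ)·k; here n + g + δ = 0.149.
Steady-state k*: s·k^0.3 = 0.149·k gives k* = (0.22/0.149)^(1/0.7) ≈ 1.7449.
MPK = 0.3·1.7449^(-0.7) ≈ 0.2032.
MPK > n+g+δ = 0.149, so the economy is dynamically efficient (under-saving).

dynamically efficient; MPK ≈ 0.203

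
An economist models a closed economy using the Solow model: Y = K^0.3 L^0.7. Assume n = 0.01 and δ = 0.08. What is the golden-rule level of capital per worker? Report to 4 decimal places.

Capital per worker breaks even when investment replaces (n + δ)·k; here n + δ = 0.09.
Golden rule sets MPK = n+δ: 0.3·k^(0.3−1) = 0.09, so k_gold = (0.3/0.09)^(1/0.7) ≈ 5.5843.

k_gold ≈ 5.5843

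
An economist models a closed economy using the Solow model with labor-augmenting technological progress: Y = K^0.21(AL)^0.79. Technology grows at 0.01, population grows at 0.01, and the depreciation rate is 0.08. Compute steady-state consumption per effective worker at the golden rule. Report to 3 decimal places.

n + g + δ = 0.01 + 0.01 + 0.08 = 0.1.
Setting f'(k) = n+g+δ gives 0.21·k^(0.21−1) = 0.1, hence k_gold = (0.21/0.1)^(1/0.79) ≈ 2.5578.
y_gold = 2.5578^0.21 ≈ 1.2180.
c_gold = y_gold − (n+g+δ)·k_gold = 1.2180 − 0.1·2.5578 ≈ 0.9622.

c_gold ≈ 0.962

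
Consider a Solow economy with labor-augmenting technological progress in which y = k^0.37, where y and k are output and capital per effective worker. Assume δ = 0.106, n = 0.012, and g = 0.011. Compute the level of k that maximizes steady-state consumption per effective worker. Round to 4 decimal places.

The effective depreciation rate is n + g + δ = 0.012 + 0.011 + 0.106 = 0.129.
Setting f'(k) = n+g+δ gives 0.37·k^(0.37−1) = 0.129, hence k_gold = (0.37/0.129)^(1/0.63) ≈ 5.3256.

k_gold ≈ 5.3256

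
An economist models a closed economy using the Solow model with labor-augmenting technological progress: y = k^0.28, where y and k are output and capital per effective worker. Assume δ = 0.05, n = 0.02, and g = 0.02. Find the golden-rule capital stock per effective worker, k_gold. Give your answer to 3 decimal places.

k_gold ≈ 4.837

The effective depreciation rate is n + g + δ = 0.02 + 0.02 + 0.05 = 0.09.
Golden rule sets MPK = n+g+δ: 0.28·k^(0.28−1) = 0.09, so k_gold = (0.28/0.09)^(1/0.72) ≈ 4.8373.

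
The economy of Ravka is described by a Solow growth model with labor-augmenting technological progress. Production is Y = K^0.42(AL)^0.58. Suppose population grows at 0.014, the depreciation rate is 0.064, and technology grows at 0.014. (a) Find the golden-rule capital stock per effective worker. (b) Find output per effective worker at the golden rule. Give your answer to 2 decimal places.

(a) k_gold ≈ 13.71; (b) y_gold ≈ 3.00

Break-even investment rate: n + g + δ = 0.014 + 0.014 + 0.064 = 0.092.
Setting f'(k) = n+g+δ gives 0.42·k^(0.42−1) = 0.092, hence k_gold = (0.42/0.092)^(1/0.58) ≈ 13.7089.
y_gold = 13.7089^0.42 ≈ 3.0029.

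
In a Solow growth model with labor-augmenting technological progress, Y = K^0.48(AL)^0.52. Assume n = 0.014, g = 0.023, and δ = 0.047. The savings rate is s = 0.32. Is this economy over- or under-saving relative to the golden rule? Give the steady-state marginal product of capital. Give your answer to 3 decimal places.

Capital per effective worker breaks even when investment replaces (n + g + δ)·k; here n + g + δ = 0.084.
Steady-state k*: s·k^0.48 = 0.084·k gives k* = (0.32/0.084)^(1/0.52) ≈ 13.0936.
MPK = 0.48·13.0936^(-0.52) ≈ 0.1260.
MPK > n+g+δ = 0.084, so the economy is dynamically efficient (under-saving).

under-saving; MPK ≈ 0.126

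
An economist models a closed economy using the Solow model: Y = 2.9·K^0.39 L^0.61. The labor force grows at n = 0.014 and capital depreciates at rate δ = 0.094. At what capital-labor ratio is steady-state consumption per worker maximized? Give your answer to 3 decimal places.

k_gold ≈ 47.010

Capital per worker breaks even when investment replaces (n + δ)·k; here n + δ = 0.108.
Setting f'(k) = n+δ gives 0.39·2.9·k^(0.39−1) = 0.108, hence k_gold = (0.39·2.9/0.108)^(1/0.61) ≈ 47.0105.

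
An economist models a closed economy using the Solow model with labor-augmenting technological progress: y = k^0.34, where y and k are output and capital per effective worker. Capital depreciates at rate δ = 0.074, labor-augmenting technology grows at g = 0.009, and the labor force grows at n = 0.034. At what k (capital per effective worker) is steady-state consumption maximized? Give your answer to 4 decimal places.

Capital per effective worker breaks even when investment replaces (n + g + δ)·k; here n + g + δ = 0.117.
Maximizing c = f(k) − (n+g+δ)·k gives f'(k) = n+g+δ, i.e. 0.34·k^(0.34−1) = 0.117, so k_gold = (0.34/0.117)^(1/0.66) ≈ 5.0345.

k_gold ≈ 5.0345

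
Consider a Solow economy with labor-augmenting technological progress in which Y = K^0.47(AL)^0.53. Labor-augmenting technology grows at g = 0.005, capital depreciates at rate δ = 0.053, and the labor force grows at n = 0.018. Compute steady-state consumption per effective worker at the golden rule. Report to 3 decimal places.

c_gold ≈ 2.667

n + g + δ = 0.018 + 0.005 + 0.053 = 0.076.
Golden rule sets MPK = n+g+δ: 0.47·k^(0.47−1) = 0.076, so k_gold = (0.47/0.076)^(1/0.53) ≈ 31.1164.
y_gold = 31.1164^0.47 ≈ 5.0316.
c_gold = y_gold − (n+g+δ)·k_gold = 5.0316 − 0.076·31.1164 ≈ 2.6667.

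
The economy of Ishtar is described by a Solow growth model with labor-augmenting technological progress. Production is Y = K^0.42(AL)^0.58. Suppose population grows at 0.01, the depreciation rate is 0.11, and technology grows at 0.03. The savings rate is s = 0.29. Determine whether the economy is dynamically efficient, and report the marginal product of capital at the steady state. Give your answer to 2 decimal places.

dynamically efficient; MPK ≈ 0.22

Break-even investment rate: n + g + δ = 0.01 + 0.03 + 0.11 = 0.15.
Steady-state k*: s·k^0.42 = 0.15·k gives k* = (0.29/0.15)^(1/0.58) ≈ 3.1163.
MPK = 0.42·3.1163^(-0.58) ≈ 0.2172.
MPK > n+g+δ = 0.15, so the economy is dynamically efficient (under-saving).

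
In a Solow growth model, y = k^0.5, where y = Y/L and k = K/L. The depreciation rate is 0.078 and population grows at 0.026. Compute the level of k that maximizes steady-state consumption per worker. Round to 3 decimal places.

k_gold ≈ 23.114

The effective depreciation rate is n + δ = 0.026 + 0.078 = 0.104.
At the golden rule the marginal product of capital equals n+δ: 0.5·k^(0.5−1) = 0.104. Solving, k_gold = (0.5/0.104)^(1/0.5) ≈ 23.1139.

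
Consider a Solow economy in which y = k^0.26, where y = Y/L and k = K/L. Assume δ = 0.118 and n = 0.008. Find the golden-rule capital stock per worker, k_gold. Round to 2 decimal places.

n + δ = 0.008 + 0.118 = 0.126.
Maximizing c = f(k) − (n+δ)·k gives f'(k) = n+δ, i.e. 0.26·k^(0.26−1) = 0.126, so k_gold = (0.26/0.126)^(1/0.74) ≈ 2.6616.

k_gold ≈ 2.66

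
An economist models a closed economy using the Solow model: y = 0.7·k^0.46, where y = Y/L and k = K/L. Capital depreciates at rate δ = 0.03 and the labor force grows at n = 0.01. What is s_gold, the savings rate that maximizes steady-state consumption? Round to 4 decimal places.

s_gold = 0.4600

n + δ = 0.01 + 0.03 = 0.04.
At the golden rule MPK = n+δ, and in any Cobb-Douglas steady state s = (n+δ)·k/y = MPK·k/y = capital's share 0.46.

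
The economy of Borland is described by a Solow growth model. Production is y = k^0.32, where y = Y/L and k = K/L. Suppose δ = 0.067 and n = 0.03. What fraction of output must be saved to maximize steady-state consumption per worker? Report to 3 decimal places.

n + δ = 0.03 + 0.067 = 0.097.
At the golden rule MPK = n+δ, and in any Cobb-Douglas steady state s = (n+δ)·k/y = MPK·k/y = capital's share 0.32.

s_gold = 0.320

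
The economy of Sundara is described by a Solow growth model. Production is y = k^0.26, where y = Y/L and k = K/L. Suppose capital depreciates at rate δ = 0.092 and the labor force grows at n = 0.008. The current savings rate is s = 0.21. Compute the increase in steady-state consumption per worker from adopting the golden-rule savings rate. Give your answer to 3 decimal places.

Δc ≈ 0.010

Capital per worker breaks even when investment replaces (n + δ)·k; here n + δ = 0.1.
Current steady state (s = 0.21): k* = (0.21/0.1)^(1/0.74) ≈ 2.7254, y* = 2.7254^0.26 ≈ 1.2978, c* = (1−0.21)·1.2978 ≈ 1.0253.
Maximizing c = f(k) − (n+δ)·k gives f'(k) = n+δ, i.e. 0.26·k^(0.26−1) = 0.1, so k_gold = (0.26/0.1)^(1/0.74) ≈ 3.6373.
y_gold = 3.6373^0.26 ≈ 1.3989, c_gold = y_gold − 0.1·k_gold ≈ 1.0352.
Gain: Δc = 1.0352 − 1.0253 ≈ 0.0099.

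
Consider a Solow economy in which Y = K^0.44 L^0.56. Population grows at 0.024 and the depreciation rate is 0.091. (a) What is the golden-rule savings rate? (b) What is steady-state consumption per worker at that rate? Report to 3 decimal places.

Capital per worker breaks even when investment replaces (n + δ)·k; here n + δ = 0.115.
For Cobb-Douglas, s_gold equals capital's share: s_gold = 0.44.
Setting f'(k) = n+δ gives 0.44·k^(0.44−1) = 0.115, hence k_gold = (0.44/0.115)^(1/0.56) ≈ 10.9808.
y_gold = 10.9808^0.44 ≈ 2.8700; c_gold = (1−0.44)·y_gold ≈ 1.6072.

(a) s_gold = 0.440; (b) c_gold ≈ 1.607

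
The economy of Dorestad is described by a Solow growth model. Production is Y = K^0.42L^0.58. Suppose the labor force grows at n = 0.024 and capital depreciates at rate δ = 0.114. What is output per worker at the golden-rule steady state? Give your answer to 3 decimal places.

y_gold ≈ 2.239

The effective depreciation rate is n + δ = 0.024 + 0.114 = 0.138.
At the golden rule the marginal product of capital equals n+δ: 0.42·k^(0.42−1) = 0.138. Solving, k_gold = (0.42/0.138)^(1/0.58) ≈ 6.8139.
Output: y_gold = k_gold^0.42 = 6.8139^0.42 ≈ 2.2389.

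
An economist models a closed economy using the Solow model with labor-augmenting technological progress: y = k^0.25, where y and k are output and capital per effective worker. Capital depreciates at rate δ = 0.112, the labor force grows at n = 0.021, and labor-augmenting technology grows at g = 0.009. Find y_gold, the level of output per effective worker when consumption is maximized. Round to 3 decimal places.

y_gold ≈ 1.207

n + g + δ = 0.021 + 0.009 + 0.112 = 0.142.
At the golden rule the marginal product of capital equals n+g+δ: 0.25·k^(0.25−1) = 0.142. Solving, k_gold = (0.25/0.142)^(1/0.75) ≈ 2.1259.
Output: y_gold = k_gold^0.25 = 2.1259^0.25 ≈ 1.2075.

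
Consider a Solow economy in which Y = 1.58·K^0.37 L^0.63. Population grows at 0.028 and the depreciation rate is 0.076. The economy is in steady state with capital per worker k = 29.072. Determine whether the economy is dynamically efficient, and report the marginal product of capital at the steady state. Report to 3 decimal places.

Capital per worker breaks even when investment replaces (n + δ)·k; here n + δ = 0.104.
MPK = 0.37·1.58·k^(0.37−1) = 0.37·1.58·29.072^(-0.63) ≈ 0.0700.
MPK < 0.104, so the economy is dynamically inefficient (over-saving).

dynamically inefficient; MPK ≈ 0.070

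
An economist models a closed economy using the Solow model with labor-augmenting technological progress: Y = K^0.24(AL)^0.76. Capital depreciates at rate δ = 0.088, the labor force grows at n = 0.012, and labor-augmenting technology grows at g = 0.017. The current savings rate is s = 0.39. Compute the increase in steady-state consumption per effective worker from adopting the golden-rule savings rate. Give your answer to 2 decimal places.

Δc ≈ 0.06

Capital per effective worker breaks even when investment replaces (n + g + δ)·k; here n + g + δ = 0.117.
Current steady state (s = 0.39): k* = (0.39/0.117)^(1/0.76) ≈ 4.8753, y* = 4.8753^0.24 ≈ 1.4626, c* = (1−0.39)·1.4626 ≈ 0.8922.
At the golden rule the marginal product of capital equals n+g+δ: 0.24·k^(0.24−1) = 0.117. Solving, k_gold = (0.24/0.117)^(1/0.76) ≈ 2.5737.
y_gold = 2.5737^0.24 ≈ 1.2547, c_gold = y_gold − 0.117·k_gold ≈ 0.9536.
Gain: Δc = 0.9536 − 0.8922 ≈ 0.0614.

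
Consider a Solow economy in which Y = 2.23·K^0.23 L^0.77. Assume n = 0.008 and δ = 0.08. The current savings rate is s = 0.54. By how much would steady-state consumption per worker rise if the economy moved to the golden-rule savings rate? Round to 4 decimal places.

The effective depreciation rate is n + δ = 0.008 + 0.08 = 0.088.
Current steady state (s = 0.54): k* = (0.54·2.23/0.088)^(1/0.77) ≈ 29.8955, y* = 2.23·29.8955^0.23 ≈ 4.8719, c* = (1−0.54)·4.8719 ≈ 2.2411.
At the golden rule the marginal product of capital equals n+δ: 0.23·2.23·k^(0.23−1) = 0.088. Solving, k_gold = (0.23·2.23/0.088)^(1/0.77) ≈ 9.8678.
y_gold = 2.23·9.8678^0.23 ≈ 3.7755, c_gold = y_gold − 0.088·k_gold ≈ 2.9071.
Gain: Δc = 2.9071 − 2.2411 ≈ 0.6661.

Δc ≈ 0.6661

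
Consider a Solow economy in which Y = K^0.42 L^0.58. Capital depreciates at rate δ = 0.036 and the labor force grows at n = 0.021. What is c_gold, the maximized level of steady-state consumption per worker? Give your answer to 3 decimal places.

c_gold ≈ 2.463

Capital per worker breaks even when investment replaces (n + δ)·k; here n + δ = 0.057.
Setting f'(k) = n+δ gives 0.42·k^(0.42−1) = 0.057, hence k_gold = (0.42/0.057)^(1/0.58) ≈ 31.2949.
y_gold = 31.2949^0.42 ≈ 4.2472.
c_gold = y_gold − (n+δ)·k_gold = 4.2472 − 0.057·31.2949 ≈ 2.4634.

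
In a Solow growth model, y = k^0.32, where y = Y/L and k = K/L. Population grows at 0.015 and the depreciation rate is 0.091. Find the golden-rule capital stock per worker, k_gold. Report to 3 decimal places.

k_gold ≈ 5.078

Break-even investment rate: n + δ = 0.015 + 0.091 = 0.106.
Setting f'(k) = n+δ gives 0.32·k^(0.32−1) = 0.106, hence k_gold = (0.32/0.106)^(1/0.68) ≈ 5.0775.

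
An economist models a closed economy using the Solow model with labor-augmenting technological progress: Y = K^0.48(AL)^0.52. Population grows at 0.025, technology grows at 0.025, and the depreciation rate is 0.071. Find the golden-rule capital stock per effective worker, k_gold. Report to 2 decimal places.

n + g + δ = 0.025 + 0.025 + 0.071 = 0.121.
Golden rule sets MPK = n+g+δ: 0.48·k^(0.48−1) = 0.121, so k_gold = (0.48/0.121)^(1/0.52) ≈ 14.1539.

k_gold ≈ 14.15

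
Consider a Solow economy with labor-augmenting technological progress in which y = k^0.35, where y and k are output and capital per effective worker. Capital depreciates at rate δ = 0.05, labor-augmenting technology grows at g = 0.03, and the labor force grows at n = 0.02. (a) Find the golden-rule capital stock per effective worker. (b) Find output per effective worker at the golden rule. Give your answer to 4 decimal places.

(a) k_gold ≈ 6.8711; (b) y_gold ≈ 1.9632

The effective depreciation rate is n + g + δ = 0.02 + 0.03 + 0.05 = 0.1.
At the golden rule the marginal product of capital equals n+g+δ: 0.35·k^(0.35−1) = 0.1. Solving, k_gold = (0.35/0.1)^(1/0.65) ≈ 6.8711.
y_gold = 6.8711^0.35 ≈ 1.9632.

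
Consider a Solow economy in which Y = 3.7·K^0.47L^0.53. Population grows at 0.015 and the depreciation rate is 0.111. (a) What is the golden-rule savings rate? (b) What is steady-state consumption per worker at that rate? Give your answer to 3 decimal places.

Break-even investment rate: n + δ = 0.015 + 0.111 = 0.126.
For Cobb-Douglas, s_gold equals capital's share: s_gold = 0.47.
Setting f'(k) = n+δ gives 0.47·3.7·k^(0.47−1) = 0.126, hence k_gold = (0.47·3.7/0.126)^(1/0.53) ≈ 141.5173.
y_gold = 3.7·141.5173^0.47 ≈ 37.9387; c_gold = (1−0.47)·y_gold ≈ 20.1075.

(a) s_gold = 0.470; (b) c_gold ≈ 20.107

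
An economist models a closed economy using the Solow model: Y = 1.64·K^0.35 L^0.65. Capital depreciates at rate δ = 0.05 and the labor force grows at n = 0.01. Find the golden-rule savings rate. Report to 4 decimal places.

n + δ = 0.01 + 0.05 = 0.06.
At the golden rule MPK = n+δ, and in any Cobb-Douglas steady state s = (n+δ)·k/y = MPK·k/y = capital's share 0.35.

s_gold = 0.3500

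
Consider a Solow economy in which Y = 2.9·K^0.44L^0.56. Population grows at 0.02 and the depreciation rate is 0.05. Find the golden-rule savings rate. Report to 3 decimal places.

s_gold = 0.440

Break-even investment rate: n + δ = 0.02 + 0.05 = 0.07.
At the golden rule MPK = n+δ, and in any Cobb-Douglas steady state s = (n+δ)·k/y = MPK·k/y = capital's share 0.44.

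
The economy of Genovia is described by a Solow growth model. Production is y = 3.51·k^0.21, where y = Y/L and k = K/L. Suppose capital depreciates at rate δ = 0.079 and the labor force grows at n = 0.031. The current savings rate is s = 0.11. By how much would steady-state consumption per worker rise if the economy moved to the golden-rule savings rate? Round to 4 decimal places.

n + δ = 0.031 + 0.079 = 0.11.
Current steady state (s = 0.11): k* = (0.11·3.51/0.11)^(1/0.79) ≈ 4.9007, y* = 3.51·4.9007^0.21 ≈ 4.9007, c* = (1−0.11)·4.9007 ≈ 4.3617.
Setting f'(k) = n+δ gives 0.21·3.51·k^(0.21−1) = 0.11, hence k_gold = (0.21·3.51/0.11)^(1/0.79) ≈ 11.1106.
y_gold = 3.51·11.1106^0.21 ≈ 5.8199, c_gold = y_gold − 0.11·k_gold ≈ 4.5977.
Gain: Δc = 4.5977 − 4.3617 ≈ 0.2360.

Δc ≈ 0.2360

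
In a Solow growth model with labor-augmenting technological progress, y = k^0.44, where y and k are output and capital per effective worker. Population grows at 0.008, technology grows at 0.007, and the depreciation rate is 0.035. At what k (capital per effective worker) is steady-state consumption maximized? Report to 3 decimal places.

The effective depreciation rate is n + g + δ = 0.008 + 0.007 + 0.035 = 0.05.
Golden rule sets MPK = n+g+δ: 0.44·k^(0.44−1) = 0.05, so k_gold = (0.44/0.05)^(1/0.56) ≈ 48.5933.

k_gold ≈ 48.593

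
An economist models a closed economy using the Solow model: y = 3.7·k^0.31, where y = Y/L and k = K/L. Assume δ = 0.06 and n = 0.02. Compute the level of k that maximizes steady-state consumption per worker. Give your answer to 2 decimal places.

The effective depreciation rate is n + δ = 0.02 + 0.06 = 0.08.
At the golden rule the marginal product of capital equals n+δ: 0.31·3.7·k^(0.31−1) = 0.08. Solving, k_gold = (0.31·3.7/0.08)^(1/0.69) ≈ 47.4295.

k_gold ≈ 47.43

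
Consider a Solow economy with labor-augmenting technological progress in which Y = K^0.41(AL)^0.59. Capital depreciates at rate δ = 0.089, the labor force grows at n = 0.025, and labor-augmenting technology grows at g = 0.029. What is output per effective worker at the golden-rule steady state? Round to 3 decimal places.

Break-even investment rate: n + g + δ = 0.025 + 0.029 + 0.089 = 0.143.
At the golden rule the marginal product of capital equals n+g+δ: 0.41·k^(0.41−1) = 0.143. Solving, k_gold = (0.41/0.143)^(1/0.59) ≈ 5.9612.
Output: y_gold = k_gold^0.41 = 5.9612^0.41 ≈ 2.0792.

y_gold ≈ 2.079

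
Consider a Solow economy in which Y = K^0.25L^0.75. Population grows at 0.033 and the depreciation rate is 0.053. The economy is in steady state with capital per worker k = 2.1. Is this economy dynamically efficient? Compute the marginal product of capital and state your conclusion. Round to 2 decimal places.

The effective depreciation rate is n + δ = 0.033 + 0.053 = 0.086.
MPK = 0.25·k^(0.25−1) = 0.25·2.1^(-0.75) ≈ 0.1433.
MPK > 0.086, so the economy is dynamically efficient (under-saving).

dynamically efficient; MPK ≈ 0.14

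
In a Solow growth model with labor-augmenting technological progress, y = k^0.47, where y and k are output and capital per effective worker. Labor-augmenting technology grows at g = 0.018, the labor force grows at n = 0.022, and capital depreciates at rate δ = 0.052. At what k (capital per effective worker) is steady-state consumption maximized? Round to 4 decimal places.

k_gold ≈ 21.6987

Capital per effective worker breaks even when investment replaces (n + g + δ)·k; here n + g + δ = 0.092.
At the golden rule the marginal product of capital equals n+g+δ: 0.47·k^(0.47−1) = 0.092. Solving, k_gold = (0.47/0.092)^(1/0.53) ≈ 21.6987.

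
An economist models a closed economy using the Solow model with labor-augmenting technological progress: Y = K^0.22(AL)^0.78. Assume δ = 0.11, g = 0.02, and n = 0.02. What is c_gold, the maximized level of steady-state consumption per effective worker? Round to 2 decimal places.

c_gold ≈ 0.87

The effective depreciation rate is n + g + δ = 0.02 + 0.02 + 0.11 = 0.15.
At the golden rule the marginal product of capital equals n+g+δ: 0.22·k^(0.22−1) = 0.15. Solving, k_gold = (0.22/0.15)^(1/0.78) ≈ 1.6340.
y_gold = 1.6340^0.22 ≈ 1.1141.
c_gold = y_gold − (n+g+δ)·k_gold = 1.1141 − 0.15·1.6340 ≈ 0.8690.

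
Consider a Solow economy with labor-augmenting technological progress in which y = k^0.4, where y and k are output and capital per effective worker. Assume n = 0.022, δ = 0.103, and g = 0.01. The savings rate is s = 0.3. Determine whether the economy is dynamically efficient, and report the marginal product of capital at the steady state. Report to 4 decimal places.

Capital per effective worker breaks even when investment replaces (n + g + δ)·k; here n + g + δ = 0.135.
Steady-state k*: s·k^0.4 = 0.135·k gives k* = (0.3/0.135)^(1/0.6) ≈ 3.7842.
MPK = 0.4·3.7842^(-0.6) ≈ 0.1800.
MPK > n+g+δ = 0.135, so the economy is dynamically efficient (under-saving).

dynamically efficient; MPK ≈ 0.1800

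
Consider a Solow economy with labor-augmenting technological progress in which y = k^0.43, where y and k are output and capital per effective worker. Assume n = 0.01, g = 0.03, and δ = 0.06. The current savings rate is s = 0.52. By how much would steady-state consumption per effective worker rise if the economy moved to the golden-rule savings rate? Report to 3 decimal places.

Δc ≈ 0.048

n + g + δ = 0.01 + 0.03 + 0.06 = 0.1.
Current steady state (s = 0.52): k* = (0.52/0.1)^(1/0.57) ≈ 18.0362, y* = 18.0362^0.43 ≈ 3.4685, c* = (1−0.52)·3.4685 ≈ 1.6649.
Setting f'(k) = n+g+δ gives 0.43·k^(0.43−1) = 0.1, hence k_gold = (0.43/0.1)^(1/0.57) ≈ 12.9225.
y_gold = 12.9225^0.43 ≈ 3.0052, c_gold = y_gold − 0.1·k_gold ≈ 1.7130.
Gain: Δc = 1.7130 − 1.6649 ≈ 0.0481.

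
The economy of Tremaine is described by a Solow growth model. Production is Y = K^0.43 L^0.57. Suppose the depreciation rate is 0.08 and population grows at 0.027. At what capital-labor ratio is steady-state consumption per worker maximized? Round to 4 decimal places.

k_gold ≈ 11.4762

n + δ = 0.027 + 0.08 = 0.107.
Golden rule sets MPK = n+δ: 0.43·k^(0.43−1) = 0.107, so k_gold = (0.43/0.107)^(1/0.57) ≈ 11.4762.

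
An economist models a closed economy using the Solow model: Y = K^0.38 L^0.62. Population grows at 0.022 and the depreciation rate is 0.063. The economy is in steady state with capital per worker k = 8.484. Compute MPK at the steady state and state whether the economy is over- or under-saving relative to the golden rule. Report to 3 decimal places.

under-saving; MPK ≈ 0.101

The effective depreciation rate is n + δ = 0.022 + 0.063 = 0.085.
MPK = 0.38·k^(0.38−1) = 0.38·8.484^(-0.62) ≈ 0.1009.
MPK > 0.085, so the economy is dynamically efficient (under-saving).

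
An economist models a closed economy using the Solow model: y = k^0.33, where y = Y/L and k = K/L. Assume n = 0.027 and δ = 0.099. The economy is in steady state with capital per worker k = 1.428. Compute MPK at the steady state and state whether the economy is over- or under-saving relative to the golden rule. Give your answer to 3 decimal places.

Capital per worker breaks even when investment replaces (n + δ)·k; here n + δ = 0.126.
MPK = 0.33·k^(0.33−1) = 0.33·1.428^(-0.67) ≈ 0.2599.
MPK > 0.126, so the economy is dynamically efficient (under-saving).

under-saving; MPK ≈ 0.260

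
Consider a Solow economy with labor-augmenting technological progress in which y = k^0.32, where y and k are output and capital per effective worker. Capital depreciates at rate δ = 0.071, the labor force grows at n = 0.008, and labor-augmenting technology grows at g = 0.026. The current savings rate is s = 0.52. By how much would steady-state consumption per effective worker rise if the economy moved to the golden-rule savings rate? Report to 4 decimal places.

The effective depreciation rate is n + g + δ = 0.008 + 0.026 + 0.071 = 0.105.
Current steady state (s = 0.52): k* = (0.52/0.105)^(1/0.68) ≈ 10.5144, y* = 10.5144^0.32 ≈ 2.1231, c* = (1−0.52)·2.1231 ≈ 1.0191.
Golden rule sets MPK = n+g+δ: 0.32·k^(0.32−1) = 0.105, so k_gold = (0.32/0.105)^(1/0.68) ≈ 5.1488.
y_gold = 5.1488^0.32 ≈ 1.6895, c_gold = y_gold − 0.105·k_gold ≈ 1.1488.
Gain: Δc = 1.1488 − 1.0191 ≈ 0.1297.

Δc ≈ 0.1297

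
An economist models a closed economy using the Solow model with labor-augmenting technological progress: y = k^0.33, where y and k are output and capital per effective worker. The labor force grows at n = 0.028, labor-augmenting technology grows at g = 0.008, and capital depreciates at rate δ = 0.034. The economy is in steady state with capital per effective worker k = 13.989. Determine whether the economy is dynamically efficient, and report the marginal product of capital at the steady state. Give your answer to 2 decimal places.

dynamically inefficient; MPK ≈ 0.06

Capital per effective worker breaks even when investment replaces (n + g + δ)·k; here n + g + δ = 0.07.
MPK = 0.33·k^(0.33−1) = 0.33·13.989^(-0.67) ≈ 0.0563.
MPK < 0.07, so the economy is dynamically inefficient (over-saving).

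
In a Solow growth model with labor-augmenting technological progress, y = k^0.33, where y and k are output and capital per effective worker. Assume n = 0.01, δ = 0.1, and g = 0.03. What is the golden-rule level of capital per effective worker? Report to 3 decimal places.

Break-even investment rate: n + g + δ = 0.01 + 0.03 + 0.1 = 0.14.
At the golden rule the marginal product of capital equals n+g+δ: 0.33·k^(0.33−1) = 0.14. Solving, k_gold = (0.33/0.14)^(1/0.67) ≈ 3.5958.

k_gold ≈ 3.596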